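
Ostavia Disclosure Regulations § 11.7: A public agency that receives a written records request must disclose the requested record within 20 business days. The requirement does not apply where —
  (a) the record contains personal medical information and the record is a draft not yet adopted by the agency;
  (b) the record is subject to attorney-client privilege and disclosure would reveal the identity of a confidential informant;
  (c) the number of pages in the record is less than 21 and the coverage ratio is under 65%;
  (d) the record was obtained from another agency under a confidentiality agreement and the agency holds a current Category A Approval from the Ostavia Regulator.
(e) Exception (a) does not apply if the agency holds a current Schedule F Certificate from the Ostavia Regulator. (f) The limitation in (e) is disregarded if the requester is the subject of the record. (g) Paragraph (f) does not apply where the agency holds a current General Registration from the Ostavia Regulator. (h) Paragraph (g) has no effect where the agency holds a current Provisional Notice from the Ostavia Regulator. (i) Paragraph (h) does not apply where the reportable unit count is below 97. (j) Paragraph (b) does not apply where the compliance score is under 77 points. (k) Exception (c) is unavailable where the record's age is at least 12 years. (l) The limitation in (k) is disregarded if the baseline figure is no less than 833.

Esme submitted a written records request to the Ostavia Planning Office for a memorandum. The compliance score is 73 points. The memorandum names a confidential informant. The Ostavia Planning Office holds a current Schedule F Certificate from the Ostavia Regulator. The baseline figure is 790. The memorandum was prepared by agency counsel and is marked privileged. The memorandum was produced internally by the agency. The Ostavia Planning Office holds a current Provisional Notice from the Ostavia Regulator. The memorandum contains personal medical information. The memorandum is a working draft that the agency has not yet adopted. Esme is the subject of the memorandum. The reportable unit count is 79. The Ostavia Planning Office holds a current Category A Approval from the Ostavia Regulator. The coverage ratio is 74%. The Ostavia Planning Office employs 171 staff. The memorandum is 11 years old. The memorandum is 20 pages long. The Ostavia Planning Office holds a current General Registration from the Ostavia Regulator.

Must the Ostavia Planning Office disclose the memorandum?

Yes — the Ostavia Planning Office must disclose the memorandum.

Exception (a)'s conditions are all satisfied: the memorandum contains personal medical information; the memorandum is an unadopted draft. Turning to paragraphs (e)–(i): (e) operates against (a): a current Schedule F Certificate is held. (f) would limit (e) — Esme is the subject of the memorandum — but (g) sets (f) aside: (g) operates against (f): a current General Registration is held. (h) applies (a current Provisional Notice is held), but is displaced by (i): (i) operates against (h): the reportable unit count is 79, below the 97 limit. So (a) is unavailable.
All of (b)'s requirements are met (the memorandum is privileged; the memorandum names a confidential informant). Turning to paragraph (j): (j) is engaged — the compliance score is 73 points, under the 77 points limit. (b) is therefore removed.
Exception (c) does not apply: the coverage ratio is 74%, not under 65%.
Exception (d) does not apply: the memorandum was produced internally.
No exception is made out. the Ostavia Planning Office falls within the general rule.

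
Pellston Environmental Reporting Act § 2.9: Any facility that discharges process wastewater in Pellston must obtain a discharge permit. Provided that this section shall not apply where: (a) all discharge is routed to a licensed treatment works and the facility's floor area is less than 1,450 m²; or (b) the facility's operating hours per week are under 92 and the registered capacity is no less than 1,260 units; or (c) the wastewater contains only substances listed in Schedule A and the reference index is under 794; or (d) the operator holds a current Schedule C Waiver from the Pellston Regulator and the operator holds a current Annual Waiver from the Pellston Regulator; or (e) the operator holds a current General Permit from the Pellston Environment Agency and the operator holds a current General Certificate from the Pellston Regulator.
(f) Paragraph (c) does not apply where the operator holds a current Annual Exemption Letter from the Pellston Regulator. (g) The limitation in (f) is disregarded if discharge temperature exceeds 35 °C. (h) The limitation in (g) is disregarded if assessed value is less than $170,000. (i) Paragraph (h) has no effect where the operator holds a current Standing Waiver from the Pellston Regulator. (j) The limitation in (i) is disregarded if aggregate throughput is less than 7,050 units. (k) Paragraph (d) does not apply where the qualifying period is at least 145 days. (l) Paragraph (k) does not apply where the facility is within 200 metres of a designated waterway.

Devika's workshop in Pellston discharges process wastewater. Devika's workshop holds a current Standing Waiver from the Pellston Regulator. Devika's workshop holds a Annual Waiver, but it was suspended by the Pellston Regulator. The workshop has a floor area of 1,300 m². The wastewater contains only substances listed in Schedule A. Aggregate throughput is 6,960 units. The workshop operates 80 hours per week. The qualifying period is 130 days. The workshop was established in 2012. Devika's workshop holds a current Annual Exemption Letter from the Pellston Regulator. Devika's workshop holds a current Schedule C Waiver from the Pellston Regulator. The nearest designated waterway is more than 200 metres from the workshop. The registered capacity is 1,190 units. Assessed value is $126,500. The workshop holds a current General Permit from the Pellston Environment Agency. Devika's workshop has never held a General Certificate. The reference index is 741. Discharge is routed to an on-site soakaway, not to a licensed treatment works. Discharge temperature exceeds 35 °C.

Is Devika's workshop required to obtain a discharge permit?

Yes — Devika's workshop must obtain a discharge permit.

Exception (a) fails — discharge is not routed to a licensed treatment works.
Exception (b) fails — the registered capacity is 1,190 units, short of 1,260 units.
All of (c)'s requirements are met (the wastewater is Schedule-A-only; the reference index is 741, under the 794 limit). But applying paragraphs (f)–(j): (f) operates against (c): a current Annual Exemption Letter is held. (g) would limit (f) — discharge temperature exceeds 35 °C — but (h) sets (g) aside: (h) is triggered — assessed value is $126,500, less than the $170,000 limit. (i) would limit (h) — a current Standing Waiver is held — but (j) sets (i) aside: (j) operates against (i): aggregate throughput is 6,960 units, less than the 7,050 units limit. So (c) is unavailable.
Exception (d) does not apply: the Annual Waiver is not current.
Exception (e) requires that the operator holds a current General Certificate from the Pellston Regulator; but no current General Certificate is held, so (e) is unavailable.
No exception displaces § 2.9.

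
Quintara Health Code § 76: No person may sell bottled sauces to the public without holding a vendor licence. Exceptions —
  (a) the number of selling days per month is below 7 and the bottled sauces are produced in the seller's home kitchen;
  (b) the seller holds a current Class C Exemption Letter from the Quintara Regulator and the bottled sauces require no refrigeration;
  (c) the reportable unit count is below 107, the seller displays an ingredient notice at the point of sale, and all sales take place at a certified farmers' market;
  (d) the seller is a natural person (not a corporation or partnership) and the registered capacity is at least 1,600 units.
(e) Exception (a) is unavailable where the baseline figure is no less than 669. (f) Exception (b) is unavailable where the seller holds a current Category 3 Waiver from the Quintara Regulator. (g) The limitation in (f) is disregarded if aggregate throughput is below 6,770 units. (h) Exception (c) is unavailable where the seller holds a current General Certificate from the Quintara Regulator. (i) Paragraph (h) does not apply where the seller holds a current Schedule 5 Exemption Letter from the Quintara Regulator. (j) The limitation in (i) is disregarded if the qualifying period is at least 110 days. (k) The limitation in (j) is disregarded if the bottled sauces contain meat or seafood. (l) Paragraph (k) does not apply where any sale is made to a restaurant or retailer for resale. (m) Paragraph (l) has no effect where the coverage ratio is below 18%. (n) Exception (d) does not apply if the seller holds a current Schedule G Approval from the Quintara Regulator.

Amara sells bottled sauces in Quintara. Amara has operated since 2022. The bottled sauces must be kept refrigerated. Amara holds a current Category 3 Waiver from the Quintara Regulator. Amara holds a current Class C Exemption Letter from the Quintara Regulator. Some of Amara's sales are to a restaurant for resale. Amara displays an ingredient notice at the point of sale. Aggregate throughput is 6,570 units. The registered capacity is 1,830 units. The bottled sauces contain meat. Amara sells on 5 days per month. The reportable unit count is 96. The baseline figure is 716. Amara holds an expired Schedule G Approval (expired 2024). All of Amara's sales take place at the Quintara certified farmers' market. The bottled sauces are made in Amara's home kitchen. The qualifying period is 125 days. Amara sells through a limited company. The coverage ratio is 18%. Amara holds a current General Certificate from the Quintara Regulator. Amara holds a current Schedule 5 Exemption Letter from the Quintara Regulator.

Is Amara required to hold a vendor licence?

Yes — Amara must hold a vendor licence.

Exception (a): the number of selling days per month is 5, below the 7 limit; the bottled sauces are home-kitchen produced — every condition holds. But applying paragraph (e): (e) operates against (a): the baseline figure is 716, meeting the 669 threshold. (a) is therefore removed.
Exception (b) does not apply: the bottled sauces require refrigeration.
Exception (c): the reportable unit count is 96, below the 107 limit; an ingredient notice is displayed; all sales are at a certified farmers' market — every condition holds. But applying paragraphs (h)–(m): (h) operates against (c): a current General Certificate is held. (i) would limit (h) — a current Schedule 5 Exemption Letter is held — but (j) sets (i) aside: (j) operates against (i): the qualifying period is 125 days, meeting the 110 days threshold. (k) would limit (j) — the bottled sauces contain meat — but (l) sets (k) aside: (l) operates against (k): some sales are to a restaurant for resale. (m) is inapplicable (the coverage ratio is 18%, not below 18%), so (l) stands. Exception (c) does not apply.
Exception (d) requires that the seller is a natural person (not a corporation or partnership); but the seller operates through a limited company, so (d) is unavailable.
None of the exceptions is available; § 76 applies in full.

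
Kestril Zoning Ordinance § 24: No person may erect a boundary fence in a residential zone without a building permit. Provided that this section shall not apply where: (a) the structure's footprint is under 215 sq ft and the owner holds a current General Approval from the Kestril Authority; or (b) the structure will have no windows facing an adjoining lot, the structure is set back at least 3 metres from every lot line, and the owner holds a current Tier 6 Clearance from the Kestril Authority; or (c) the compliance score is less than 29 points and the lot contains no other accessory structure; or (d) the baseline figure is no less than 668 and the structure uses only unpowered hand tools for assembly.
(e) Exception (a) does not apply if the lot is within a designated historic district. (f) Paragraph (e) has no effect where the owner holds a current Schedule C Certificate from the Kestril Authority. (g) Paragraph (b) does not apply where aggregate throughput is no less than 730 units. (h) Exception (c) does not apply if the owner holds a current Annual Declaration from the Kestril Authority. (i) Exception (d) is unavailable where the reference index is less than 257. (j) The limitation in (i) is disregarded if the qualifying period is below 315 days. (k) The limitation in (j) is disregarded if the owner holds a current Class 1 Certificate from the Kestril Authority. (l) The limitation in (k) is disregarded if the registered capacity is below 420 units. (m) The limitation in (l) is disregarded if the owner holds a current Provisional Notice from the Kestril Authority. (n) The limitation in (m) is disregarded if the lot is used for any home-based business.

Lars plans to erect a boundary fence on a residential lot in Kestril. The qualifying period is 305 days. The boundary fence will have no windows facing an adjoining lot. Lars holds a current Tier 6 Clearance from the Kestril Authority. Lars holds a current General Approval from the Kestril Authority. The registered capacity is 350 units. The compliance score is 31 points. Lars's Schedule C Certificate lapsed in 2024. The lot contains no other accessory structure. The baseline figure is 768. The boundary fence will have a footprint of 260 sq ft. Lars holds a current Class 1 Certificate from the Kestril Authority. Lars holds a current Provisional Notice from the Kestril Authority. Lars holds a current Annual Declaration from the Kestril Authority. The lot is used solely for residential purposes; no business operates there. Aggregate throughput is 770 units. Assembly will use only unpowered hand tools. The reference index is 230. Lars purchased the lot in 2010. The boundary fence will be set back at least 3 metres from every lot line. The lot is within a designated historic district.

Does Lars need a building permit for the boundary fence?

Exception (a) does not apply: the structure's footprint is 260 sq ft, not under 215 sq ft.
Exception (b) is satisfied on its face — no windows face an adjoining lot; the setback is at least 3 m on every side; a current Tier 6 Clearance is held. But applying paragraph (g): (g) operates against (b): aggregate throughput is 770 units, meeting the 730 units threshold. Exception (b) does not apply.
Exception (c) does not apply: the compliance score is 31 points, not less than 29 points.
Exception (d): the baseline figure is 768, meeting the 668 threshold; assembly uses only hand tools — every condition holds. But applying paragraphs (i)–(n): (i) applies — the reference index is 230, less than the 257 limit. (j) would limit (i) — the qualifying period is 305 days, below the 315 days limit — but (k) sets (j) aside: (k) operates against (j): a current Class 1 Certificate is held. (l) would limit (k) — the registered capacity is 350 units, below the 420 units limit — but (m) sets (l) aside: (m) applies — a current Provisional Notice is held. (n), which would lift (m), is inapplicable — the lot is solely residential. Exception (d) does not apply.
Every exception is unavailable, so the rule governs.

Yes — Lars must obtain a building permit.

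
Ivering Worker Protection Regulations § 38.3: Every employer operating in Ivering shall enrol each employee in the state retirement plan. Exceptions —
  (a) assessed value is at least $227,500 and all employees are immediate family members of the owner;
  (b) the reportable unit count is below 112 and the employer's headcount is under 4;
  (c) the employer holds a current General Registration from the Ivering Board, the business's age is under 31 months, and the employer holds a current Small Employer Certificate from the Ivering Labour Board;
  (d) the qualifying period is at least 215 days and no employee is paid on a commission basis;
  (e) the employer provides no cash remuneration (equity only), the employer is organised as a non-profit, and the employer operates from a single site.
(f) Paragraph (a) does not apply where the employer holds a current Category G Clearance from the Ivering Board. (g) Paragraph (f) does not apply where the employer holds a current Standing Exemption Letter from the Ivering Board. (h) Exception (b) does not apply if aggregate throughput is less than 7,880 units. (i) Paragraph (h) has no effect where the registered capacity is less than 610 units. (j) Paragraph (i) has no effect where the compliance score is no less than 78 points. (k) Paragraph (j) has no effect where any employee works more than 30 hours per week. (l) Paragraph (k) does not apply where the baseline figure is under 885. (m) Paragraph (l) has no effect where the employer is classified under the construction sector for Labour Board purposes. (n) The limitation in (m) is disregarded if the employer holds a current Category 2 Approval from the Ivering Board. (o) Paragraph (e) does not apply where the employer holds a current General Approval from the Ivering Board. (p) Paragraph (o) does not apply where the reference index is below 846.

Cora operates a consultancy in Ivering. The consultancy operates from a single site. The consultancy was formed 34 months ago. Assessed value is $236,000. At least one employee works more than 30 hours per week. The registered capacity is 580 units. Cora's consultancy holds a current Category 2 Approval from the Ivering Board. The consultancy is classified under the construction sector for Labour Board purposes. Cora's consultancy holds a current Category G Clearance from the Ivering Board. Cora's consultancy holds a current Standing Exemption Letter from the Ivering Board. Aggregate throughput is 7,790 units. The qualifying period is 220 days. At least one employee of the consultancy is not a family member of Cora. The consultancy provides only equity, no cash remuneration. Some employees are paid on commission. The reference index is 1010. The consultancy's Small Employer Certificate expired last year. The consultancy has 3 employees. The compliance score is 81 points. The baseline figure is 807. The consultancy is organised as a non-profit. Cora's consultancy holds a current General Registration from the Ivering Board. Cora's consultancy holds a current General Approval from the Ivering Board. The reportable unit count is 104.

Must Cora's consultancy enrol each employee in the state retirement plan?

Exception (a) does not apply: at least one employee is not a family member.
All of (b)'s requirements are met (the reportable unit count is 104, below the 112 limit; the employer's headcount is 3, under the 4 limit). However, paragraphs (h)–(n) must be considered: (h) operates against (b): aggregate throughput is 7,790 units, less than the 7,880 units limit. (i) is engaged (the registered capacity is 580 units, less than the 610 units limit), but is overridden by (j): (j) operates against (i): the compliance score is 81 points, meeting the 78 points threshold. (k) applies (at least one employee exceeds 30 hours/week), but is itself disapplied by (l): (l) operates — the baseline figure is 807, under the 885 limit. (m) is triggered (the consultancy is classified under the construction sector), but is itself disapplied by (n): (n) operates against (m): a current Category 2 Approval is held. (b) is therefore removed.
Exception (c) fails — the business's age is 34 months, not under 31 months.
Exception (d) fails — some employees are paid on commission.
Exception (e) is satisfied on its face — remuneration is equity-only; the employer is a non-profit; the employer operates from a single site. But applying paragraphs (o)–(p): (o) is triggered — a current General Approval is held. (p), which would lift (o), is not engaged — the reference index is 1,010, not below 846. So (e) is unavailable.
No exception displaces § 38.3.

Yes — Cora's consultancy must enrol each employee in the state retirement plan.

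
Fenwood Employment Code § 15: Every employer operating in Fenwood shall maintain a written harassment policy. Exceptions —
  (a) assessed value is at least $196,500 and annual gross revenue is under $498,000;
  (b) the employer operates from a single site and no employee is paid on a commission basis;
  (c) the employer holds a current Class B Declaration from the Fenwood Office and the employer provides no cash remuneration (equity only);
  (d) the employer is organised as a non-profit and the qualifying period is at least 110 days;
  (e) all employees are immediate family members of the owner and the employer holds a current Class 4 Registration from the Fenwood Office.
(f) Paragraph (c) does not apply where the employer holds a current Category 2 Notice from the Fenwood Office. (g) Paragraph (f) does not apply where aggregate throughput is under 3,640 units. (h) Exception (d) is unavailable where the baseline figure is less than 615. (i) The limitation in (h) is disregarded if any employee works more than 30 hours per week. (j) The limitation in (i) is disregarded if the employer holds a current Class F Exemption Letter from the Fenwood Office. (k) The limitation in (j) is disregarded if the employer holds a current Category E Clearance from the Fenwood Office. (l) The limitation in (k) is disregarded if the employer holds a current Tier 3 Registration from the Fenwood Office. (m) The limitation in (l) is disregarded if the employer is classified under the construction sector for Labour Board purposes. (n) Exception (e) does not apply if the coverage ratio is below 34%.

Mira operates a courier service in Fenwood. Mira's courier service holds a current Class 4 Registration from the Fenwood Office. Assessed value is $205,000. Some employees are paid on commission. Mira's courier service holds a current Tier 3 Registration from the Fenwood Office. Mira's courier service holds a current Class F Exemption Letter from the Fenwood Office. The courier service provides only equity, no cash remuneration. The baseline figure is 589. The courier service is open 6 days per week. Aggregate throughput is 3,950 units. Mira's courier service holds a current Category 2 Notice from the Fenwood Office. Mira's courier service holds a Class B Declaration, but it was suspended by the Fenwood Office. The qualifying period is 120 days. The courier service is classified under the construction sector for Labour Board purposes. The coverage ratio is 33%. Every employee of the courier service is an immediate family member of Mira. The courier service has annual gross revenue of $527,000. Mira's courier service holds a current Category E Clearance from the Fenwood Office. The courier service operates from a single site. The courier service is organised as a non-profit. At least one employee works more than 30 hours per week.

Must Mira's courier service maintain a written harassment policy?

Exception (a) requires that annual gross revenue is under $498,000; but annual gross revenue is $527,000, not under $498,000, so (a) is unavailable.
Exception (b) fails — some employees are paid on commission.
Exception (c) fails — there is no Class B Declaration in force.
Exception (d)'s conditions are all satisfied: the employer is a non-profit; the qualifying period is 120 days, meeting the 110 days threshold. Considering the limiting provisions: (h) would limit (d) — the baseline figure is 589, less than the 615 limit — but (i) sets (h) aside: (i) operates against (h): at least one employee exceeds 30 hours/week. (j) applies (a current Class F Exemption Letter is held), but is itself disapplied by (k): (k) is engaged — a current Category E Clearance is held. (l) applies (a current Tier 3 Registration is held), but yields to (m): (m) operates against (l): the courier service is classified under the construction sector. (d) remains available.
Exception (e): every employee is an immediate family member; a current Class 4 Registration is held — every condition holds. Turning to paragraph (n): (n) operates against (e): the coverage ratio is 33%, below the 34% limit. So (e) is unavailable.

No — exception (d) applies; Mira's courier service is not required to maintain a written harassment policy.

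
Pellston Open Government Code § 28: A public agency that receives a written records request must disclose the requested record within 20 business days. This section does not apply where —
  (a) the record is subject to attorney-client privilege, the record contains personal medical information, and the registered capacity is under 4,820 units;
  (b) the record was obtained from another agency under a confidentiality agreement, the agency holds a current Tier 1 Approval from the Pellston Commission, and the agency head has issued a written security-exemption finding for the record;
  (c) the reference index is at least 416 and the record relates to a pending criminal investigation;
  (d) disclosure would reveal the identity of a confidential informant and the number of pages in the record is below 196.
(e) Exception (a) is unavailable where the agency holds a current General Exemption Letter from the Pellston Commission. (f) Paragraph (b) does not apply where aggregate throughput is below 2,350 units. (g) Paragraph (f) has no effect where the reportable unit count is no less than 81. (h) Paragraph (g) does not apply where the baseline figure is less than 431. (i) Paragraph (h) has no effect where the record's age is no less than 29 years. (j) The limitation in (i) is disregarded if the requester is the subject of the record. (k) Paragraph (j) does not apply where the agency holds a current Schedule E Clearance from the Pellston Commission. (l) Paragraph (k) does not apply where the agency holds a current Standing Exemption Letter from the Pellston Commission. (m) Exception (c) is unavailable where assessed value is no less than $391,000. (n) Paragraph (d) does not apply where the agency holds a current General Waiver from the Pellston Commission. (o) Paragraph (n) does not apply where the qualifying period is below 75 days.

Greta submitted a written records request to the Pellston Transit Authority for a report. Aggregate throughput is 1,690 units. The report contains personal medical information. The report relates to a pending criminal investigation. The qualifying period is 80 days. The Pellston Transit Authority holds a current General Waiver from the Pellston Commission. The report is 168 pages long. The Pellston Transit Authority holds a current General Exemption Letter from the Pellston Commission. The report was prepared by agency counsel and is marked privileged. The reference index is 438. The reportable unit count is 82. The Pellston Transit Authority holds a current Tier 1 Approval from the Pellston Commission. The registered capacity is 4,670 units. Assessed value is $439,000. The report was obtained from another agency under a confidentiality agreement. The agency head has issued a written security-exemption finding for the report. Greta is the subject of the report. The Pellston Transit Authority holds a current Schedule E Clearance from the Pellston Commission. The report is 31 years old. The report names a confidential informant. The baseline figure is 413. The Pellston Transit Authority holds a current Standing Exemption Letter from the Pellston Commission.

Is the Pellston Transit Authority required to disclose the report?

Yes — the Pellston Transit Authority must disclose the report.

Exception (a): the report is privileged; the report contains personal medical information; the registered capacity is 4,670 units, under the 4,820 units limit — every condition holds. Turning to paragraph (e): (e) operates against (a): a current General Exemption Letter is held. (a) is therefore removed.
All of (b)'s requirements are met (the report was obtained under a confidentiality agreement; a current Tier 1 Approval is held; a written security-exemption finding has been issued). But applying paragraphs (f)–(l): (f) operates against (b): aggregate throughput is 1,690 units, below the 2,350 units limit. (g) is triggered (the reportable unit count is 82, meeting the 81 threshold), but yields to (h): (h) operates against (g): the baseline figure is 413, less than the 431 limit. (i) operates (the record's age is 31 years, meeting the 29 years threshold), but is overridden by (j): (j) is triggered — Greta is the subject of the report. (k) would limit (j) — a current Schedule E Clearance is held — but (l) sets (k) aside: (l) is triggered — a current Standing Exemption Letter is held. So (b) is unavailable.
Exception (c) is satisfied on its face — the reference index is 438, meeting the 416 threshold; the report relates to a pending investigation. Turning to paragraph (m): (m) operates against (c): assessed value is $439,000, meeting the $391,000 threshold. Exception (c) does not apply.
Exception (d): the report names a confidential informant; the number of pages in the record is 168, below the 196 limit — every condition holds. But applying paragraphs (n)–(o): (n) operates — a current General Waiver is held. (o), which would lift (n), is inapplicable — the qualifying period is 80 days, not below 75 days. Exception (d) does not apply.
No exception displaces § 28.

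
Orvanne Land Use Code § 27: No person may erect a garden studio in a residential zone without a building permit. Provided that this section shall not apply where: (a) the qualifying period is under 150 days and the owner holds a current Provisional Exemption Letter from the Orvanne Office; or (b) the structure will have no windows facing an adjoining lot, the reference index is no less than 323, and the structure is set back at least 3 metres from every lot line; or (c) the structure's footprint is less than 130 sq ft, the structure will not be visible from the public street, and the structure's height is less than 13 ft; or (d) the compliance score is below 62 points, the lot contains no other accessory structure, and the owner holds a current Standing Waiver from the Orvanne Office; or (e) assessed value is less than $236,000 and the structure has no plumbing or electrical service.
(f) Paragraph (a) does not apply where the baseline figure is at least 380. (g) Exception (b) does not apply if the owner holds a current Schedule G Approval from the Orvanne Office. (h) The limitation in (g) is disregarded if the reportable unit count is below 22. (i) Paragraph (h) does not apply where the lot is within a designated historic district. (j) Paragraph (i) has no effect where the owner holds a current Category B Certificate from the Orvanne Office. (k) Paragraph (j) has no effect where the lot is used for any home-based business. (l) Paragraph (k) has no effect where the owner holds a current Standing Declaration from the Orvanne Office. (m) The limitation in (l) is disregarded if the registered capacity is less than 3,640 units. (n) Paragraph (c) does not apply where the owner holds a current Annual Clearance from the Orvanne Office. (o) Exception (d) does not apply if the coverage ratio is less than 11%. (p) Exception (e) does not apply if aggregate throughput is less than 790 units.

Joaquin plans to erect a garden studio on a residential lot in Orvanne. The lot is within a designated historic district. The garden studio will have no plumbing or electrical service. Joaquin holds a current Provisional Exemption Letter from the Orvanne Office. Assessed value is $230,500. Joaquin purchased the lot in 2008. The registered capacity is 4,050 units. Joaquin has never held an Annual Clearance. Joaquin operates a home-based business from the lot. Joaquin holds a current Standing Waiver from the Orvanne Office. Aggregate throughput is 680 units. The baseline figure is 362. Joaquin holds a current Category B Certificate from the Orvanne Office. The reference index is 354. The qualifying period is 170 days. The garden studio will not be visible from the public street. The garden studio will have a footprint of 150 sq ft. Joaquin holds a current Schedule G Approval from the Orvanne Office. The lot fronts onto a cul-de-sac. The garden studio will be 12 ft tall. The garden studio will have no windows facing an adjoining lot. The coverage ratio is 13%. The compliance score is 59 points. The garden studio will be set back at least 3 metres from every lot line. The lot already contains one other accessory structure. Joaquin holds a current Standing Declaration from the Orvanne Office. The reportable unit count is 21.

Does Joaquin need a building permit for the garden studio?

No — exception (b) applies; Joaquin does not need a building permit.

Exception (a) requires that the qualifying period is under 150 days; but the qualifying period is 170 days, not under 150 days, so (a) is unavailable.
Exception (b)'s conditions are all satisfied: no windows face an adjoining lot; the reference index is 354, meeting the 323 threshold; the setback is at least 3 m on every side. Under paragraphs (g)–(m): (g) operates (a current Schedule G Approval is held), but is set aside by (h): (h) is engaged — the reportable unit count is 21, below the 22 limit. (i) is engaged (the lot is in a historic district), but yields to (j): (j) is triggered — a current Category B Certificate is held. (k) would limit (j) — a home-based business operates on the lot — but (l) sets (k) aside: (l) applies — a current Standing Declaration is held. (m), which would lift (l), does not operate here — the registered capacity is 4,050 units, not less than 3,640 units. (b) remains available.
Exception (c) does not apply: the structure's footprint is 150 sq ft, not less than 130 sq ft.
Exception (d) fails — the lot already has another accessory structure.
Exception (e)'s conditions are all satisfied: assessed value is $230,500, less than the $236,000 limit; there is no plumbing or electrical service. However, paragraph (p) must be considered: (p) is engaged — aggregate throughput is 680 units, less than the 790 units limit. Exception (e) does not apply.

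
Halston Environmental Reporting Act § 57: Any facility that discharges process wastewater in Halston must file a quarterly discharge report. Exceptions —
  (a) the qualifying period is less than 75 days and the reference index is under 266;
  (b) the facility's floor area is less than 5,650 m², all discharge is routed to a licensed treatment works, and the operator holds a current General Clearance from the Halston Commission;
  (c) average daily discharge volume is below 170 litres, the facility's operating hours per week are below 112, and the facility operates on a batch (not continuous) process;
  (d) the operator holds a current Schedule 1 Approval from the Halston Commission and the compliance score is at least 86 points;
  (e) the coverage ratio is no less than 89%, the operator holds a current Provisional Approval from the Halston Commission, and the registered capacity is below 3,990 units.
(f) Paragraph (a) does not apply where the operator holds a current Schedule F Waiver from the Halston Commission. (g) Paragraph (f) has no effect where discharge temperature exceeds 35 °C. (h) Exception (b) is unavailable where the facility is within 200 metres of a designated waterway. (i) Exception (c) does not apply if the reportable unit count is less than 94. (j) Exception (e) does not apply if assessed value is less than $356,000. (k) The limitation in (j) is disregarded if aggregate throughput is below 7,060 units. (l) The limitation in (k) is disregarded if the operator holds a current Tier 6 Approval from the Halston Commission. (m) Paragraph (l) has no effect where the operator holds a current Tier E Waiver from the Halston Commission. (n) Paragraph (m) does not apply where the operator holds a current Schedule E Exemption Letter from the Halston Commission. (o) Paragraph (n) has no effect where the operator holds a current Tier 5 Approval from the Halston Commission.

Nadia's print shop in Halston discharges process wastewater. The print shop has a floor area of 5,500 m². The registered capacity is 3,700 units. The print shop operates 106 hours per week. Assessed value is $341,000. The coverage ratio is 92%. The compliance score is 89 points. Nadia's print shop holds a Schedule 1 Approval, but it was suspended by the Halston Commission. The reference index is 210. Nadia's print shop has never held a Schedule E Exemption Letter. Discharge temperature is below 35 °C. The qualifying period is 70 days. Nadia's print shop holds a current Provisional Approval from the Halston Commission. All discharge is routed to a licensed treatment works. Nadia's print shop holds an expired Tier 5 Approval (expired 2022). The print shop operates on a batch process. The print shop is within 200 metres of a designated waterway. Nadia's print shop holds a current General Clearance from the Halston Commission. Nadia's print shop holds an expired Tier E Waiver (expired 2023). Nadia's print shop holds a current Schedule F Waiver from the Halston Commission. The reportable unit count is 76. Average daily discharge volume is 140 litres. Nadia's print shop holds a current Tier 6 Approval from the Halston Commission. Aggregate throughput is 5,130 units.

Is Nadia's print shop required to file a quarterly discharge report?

All of (a)'s requirements are met (the qualifying period is 70 days, less than the 75 days limit; the reference index is 210, under the 266 limit). Turning to paragraphs (f)–(g): (f) is triggered — a current Schedule F Waiver is held. (g), which would lift (f), is not triggered — discharge temperature is below 35 °C. So (a) is unavailable.
Exception (b)'s conditions are all satisfied: the facility's floor area is 5,500 m², less than the 5,650 m² limit; discharge is routed to a licensed treatment works; a current General Clearance is held. However, paragraph (h) must be considered: (h) operates — the print shop is within 200 m of a designated waterway. Exception (b) does not apply.
Exception (c)'s conditions are all satisfied: average daily discharge volume is 140 litres, below the 170 litres limit; the facility's operating hours per week are 106, below the 112 limit; the facility operates on a batch process. But: (i) is engaged — the reportable unit count is 76, less than the 94 limit. Exception (c) does not apply.
Exception (d) requires that the operator holds a current Schedule 1 Approval from the Halston Commission; but no current Schedule 1 Approval is held, so (d) is unavailable.
Exception (e): the coverage ratio is 92%, meeting the 89% threshold; a current Provisional Approval is held; the registered capacity is 3,700 units, below the 3,990 units limit — every condition holds. But applying paragraphs (j)–(o): (j) operates against (e): assessed value is $341,000, less than the $356,000 limit. (k) would limit (j) — aggregate throughput is 5,130 units, below the 7,060 units limit — but (l) sets (k) aside: (l) is engaged — a current Tier 6 Approval is held. (m) is not triggered (there is no Tier E Waiver in force), so (l) stands. (e) is therefore removed.
No exception applies. The general rule governs.

Yes — Nadia's print shop must file a quarterly discharge report.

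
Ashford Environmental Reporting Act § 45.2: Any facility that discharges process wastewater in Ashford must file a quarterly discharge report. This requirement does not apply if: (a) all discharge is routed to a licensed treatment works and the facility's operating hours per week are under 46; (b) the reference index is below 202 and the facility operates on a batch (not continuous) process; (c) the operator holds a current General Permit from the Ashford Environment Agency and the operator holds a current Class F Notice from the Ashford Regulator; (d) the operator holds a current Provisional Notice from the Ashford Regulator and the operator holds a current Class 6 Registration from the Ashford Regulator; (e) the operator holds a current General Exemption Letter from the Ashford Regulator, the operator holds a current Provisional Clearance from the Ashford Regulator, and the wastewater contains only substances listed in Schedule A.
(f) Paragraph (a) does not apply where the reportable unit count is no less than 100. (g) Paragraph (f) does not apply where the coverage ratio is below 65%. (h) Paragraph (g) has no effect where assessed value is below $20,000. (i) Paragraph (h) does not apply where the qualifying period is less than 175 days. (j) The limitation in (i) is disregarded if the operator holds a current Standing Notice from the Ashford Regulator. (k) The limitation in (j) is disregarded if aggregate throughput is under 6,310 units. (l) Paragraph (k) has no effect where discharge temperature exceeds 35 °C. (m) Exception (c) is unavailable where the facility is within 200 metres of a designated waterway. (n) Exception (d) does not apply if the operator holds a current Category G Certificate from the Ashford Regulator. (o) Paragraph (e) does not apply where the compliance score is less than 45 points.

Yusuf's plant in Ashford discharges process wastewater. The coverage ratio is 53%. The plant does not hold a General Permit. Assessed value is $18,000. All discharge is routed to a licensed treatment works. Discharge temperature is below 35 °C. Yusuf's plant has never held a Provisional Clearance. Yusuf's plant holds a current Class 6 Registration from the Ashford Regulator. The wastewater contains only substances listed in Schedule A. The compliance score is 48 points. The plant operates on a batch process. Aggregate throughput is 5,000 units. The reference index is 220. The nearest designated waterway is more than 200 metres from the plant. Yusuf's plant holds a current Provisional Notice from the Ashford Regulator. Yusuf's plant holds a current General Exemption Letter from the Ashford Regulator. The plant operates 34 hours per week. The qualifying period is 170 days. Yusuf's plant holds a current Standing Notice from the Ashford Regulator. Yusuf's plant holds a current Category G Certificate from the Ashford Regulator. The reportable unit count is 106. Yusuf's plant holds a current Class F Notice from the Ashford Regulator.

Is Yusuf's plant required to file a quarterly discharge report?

No — exception (a) applies; Yusuf's plant is not required to file a quarterly discharge report.

Exception (a) is satisfied on its face — discharge is routed to a licensed treatment works; the facility's operating hours per week are 34, under the 46 limit. Applying paragraphs (f)–(l): (f) applies (the reportable unit count is 106, meeting the 100 threshold), but is set aside by (g): (g) applies — the coverage ratio is 53%, below the 65% limit. (h) would limit (g) — assessed value is $18,000, below the $20,000 limit — but (i) sets (h) aside: (i) operates against (h): the qualifying period is 170 days, less than the 175 days limit. (j) operates (a current Standing Notice is held), but is set aside by (k): (k) operates against (j): aggregate throughput is 5,000 units, under the 6,310 units limit. (l) is not triggered (discharge temperature is below 35 °C), so (k) stands. (a) remains available.
Exception (b) requires that the reference index is below 202; but the reference index is 220, not below 202, so (b) is unavailable.
Exception (c) fails — no General Permit is held.
Exception (d) is satisfied on its face — a current Provisional Notice is held; a current Class 6 Registration is held. But: (n) operates against (d): a current Category G Certificate is held. Exception (d) does not apply.
Exception (e) fails — there is no Provisional Clearance in force.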